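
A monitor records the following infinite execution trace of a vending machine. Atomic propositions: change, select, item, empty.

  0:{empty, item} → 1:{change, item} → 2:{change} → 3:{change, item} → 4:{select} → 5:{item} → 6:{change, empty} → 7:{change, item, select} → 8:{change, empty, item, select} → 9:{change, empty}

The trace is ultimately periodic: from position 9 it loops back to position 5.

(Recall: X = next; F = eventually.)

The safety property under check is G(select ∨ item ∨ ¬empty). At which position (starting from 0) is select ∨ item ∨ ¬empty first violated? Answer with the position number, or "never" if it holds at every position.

Check select ∨ item ∨ ¬empty at each position in order: 0 ✓, 1 ✓, 2 ✓, 3 ✓, 4 ✓, 5 ✓.
At position 6 the labels are {change, empty}, so select ∨ item ∨ ¬empty is false there. This is the first violation.

6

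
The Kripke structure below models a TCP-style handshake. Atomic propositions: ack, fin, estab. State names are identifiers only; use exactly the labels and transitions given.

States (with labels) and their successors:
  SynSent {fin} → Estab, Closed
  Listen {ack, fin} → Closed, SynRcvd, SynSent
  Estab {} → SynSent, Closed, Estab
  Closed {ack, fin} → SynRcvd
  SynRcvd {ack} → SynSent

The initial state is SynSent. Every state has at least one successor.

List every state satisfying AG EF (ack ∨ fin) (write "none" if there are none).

States satisfying EF (ack ∨ fin): {SynSent, Listen, Estab, Closed, SynRcvd}.
States satisfying AG EF (ack ∨ fin): {SynSent, Listen, Estab, Closed, SynRcvd}.

{SynSent, Listen, Estab, Closed, SynRcvd}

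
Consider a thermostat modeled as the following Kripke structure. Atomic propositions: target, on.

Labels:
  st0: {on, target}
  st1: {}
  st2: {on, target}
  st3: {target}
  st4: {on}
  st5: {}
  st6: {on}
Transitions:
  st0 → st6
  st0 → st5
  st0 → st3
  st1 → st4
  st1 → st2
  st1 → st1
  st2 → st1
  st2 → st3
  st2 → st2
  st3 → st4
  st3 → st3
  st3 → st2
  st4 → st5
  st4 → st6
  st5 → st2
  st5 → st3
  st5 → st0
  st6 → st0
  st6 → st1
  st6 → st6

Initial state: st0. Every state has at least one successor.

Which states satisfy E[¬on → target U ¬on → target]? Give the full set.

{st0, st2, st3, st4, st6}

States satisfying ¬on → target: {st0, st2, st3, st4, st6}.
States satisfying E[¬on → target U ¬on → target]: {st0, st2, st3, st4, st6}.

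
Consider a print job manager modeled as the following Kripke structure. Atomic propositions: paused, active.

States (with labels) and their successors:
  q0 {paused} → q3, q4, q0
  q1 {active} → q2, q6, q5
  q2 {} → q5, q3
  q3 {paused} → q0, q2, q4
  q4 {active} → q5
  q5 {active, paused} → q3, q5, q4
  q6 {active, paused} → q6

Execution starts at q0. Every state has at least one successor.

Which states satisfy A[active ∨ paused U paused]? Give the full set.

States satisfying active ∨ paused: {q0, q1, q3, q4, q5, q6}.
States satisfying paused: {q0, q3, q5, q6}.
States satisfying A[active ∨ paused U paused]: {q0, q3, q4, q5, q6}.

{q0, q3, q4, q5, q6}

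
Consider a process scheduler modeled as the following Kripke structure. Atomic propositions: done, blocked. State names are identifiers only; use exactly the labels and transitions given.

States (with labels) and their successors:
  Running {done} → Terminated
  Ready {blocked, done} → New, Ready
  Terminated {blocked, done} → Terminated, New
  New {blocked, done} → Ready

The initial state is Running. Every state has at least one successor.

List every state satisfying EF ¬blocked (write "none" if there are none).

{Running}

States satisfying ¬blocked: {Running}.
States satisfying EF ¬blocked: {Running}.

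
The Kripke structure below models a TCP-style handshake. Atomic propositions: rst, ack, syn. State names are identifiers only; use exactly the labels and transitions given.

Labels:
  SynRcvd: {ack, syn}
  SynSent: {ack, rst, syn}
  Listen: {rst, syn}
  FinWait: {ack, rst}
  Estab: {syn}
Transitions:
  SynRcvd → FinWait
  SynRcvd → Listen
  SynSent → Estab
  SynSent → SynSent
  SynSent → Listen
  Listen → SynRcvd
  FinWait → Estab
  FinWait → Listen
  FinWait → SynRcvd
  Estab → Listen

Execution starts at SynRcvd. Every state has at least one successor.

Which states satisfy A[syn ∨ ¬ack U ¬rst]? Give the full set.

{SynRcvd, Listen, Estab}

States satisfying syn ∨ ¬ack: {SynRcvd, SynSent, Listen, Estab}.
States satisfying ¬rst: {SynRcvd, Estab}.
States satisfying A[syn ∨ ¬ack U ¬rst]: {SynRcvd, Listen, Estab}.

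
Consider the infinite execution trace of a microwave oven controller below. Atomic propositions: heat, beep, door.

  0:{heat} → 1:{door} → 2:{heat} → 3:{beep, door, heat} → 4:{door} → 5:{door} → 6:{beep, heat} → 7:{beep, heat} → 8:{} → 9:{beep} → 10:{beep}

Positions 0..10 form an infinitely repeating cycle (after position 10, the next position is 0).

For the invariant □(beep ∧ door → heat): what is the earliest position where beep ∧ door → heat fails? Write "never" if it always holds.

beep ∧ door → heat holds at every position 0..10, and those are all the positions the trace ever visits, so the invariant □(beep ∧ door → heat) is never violated.

never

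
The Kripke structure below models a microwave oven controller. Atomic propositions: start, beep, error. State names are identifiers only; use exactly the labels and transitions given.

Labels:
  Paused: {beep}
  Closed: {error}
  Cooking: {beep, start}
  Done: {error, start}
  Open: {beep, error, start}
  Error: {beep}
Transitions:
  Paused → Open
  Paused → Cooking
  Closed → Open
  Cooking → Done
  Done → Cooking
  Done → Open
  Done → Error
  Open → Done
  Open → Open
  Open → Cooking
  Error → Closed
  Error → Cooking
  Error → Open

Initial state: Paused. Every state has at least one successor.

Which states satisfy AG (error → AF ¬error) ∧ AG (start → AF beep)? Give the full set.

States satisfying error → AF ¬error: {Paused, Cooking, Error}.
States satisfying AG (error → AF ¬error): ∅.
States satisfying start → AF beep: {Paused, Closed, Cooking, Done, Open, Error}.
States satisfying AG (start → AF beep): {Paused, Closed, Cooking, Done, Open, Error}.
States satisfying AG (error → AF ¬error) ∧ AG (start → AF beep): ∅.

none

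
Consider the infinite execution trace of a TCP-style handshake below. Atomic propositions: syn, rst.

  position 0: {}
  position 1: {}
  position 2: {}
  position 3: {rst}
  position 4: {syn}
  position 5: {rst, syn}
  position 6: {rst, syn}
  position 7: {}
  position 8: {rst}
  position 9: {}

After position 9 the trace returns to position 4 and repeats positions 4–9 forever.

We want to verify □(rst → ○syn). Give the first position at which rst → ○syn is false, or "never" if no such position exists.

6

Check rst → ○syn at each position in order: 0 ✓, 1 ✓, 2 ✓, 3 ✓, 4 ✓, 5 ✓.
At position 6 the labels are {rst, syn} and the next position 7 has {}, so rst → ○syn is false there. This is the first violation.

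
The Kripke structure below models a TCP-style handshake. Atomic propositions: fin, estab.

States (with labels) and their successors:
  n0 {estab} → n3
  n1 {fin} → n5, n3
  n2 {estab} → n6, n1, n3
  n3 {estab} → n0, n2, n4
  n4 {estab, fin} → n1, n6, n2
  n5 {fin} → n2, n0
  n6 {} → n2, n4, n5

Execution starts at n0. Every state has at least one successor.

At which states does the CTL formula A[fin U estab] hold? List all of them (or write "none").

States satisfying fin: {n1, n4, n5}.
States satisfying estab: {n0, n2, n3, n4}.
States satisfying A[fin U estab]: {n0, n1, n2, n3, n4, n5}.

{n0, n1, n2, n3, n4, n5}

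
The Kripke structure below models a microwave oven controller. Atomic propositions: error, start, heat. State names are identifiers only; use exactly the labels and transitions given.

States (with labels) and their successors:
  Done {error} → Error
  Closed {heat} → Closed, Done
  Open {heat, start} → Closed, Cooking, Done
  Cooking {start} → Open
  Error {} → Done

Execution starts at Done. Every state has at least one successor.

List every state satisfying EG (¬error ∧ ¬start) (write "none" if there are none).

{Closed}

States satisfying ¬error ∧ ¬start: {Closed, Error}.
States satisfying EG (¬error ∧ ¬start): {Closed}.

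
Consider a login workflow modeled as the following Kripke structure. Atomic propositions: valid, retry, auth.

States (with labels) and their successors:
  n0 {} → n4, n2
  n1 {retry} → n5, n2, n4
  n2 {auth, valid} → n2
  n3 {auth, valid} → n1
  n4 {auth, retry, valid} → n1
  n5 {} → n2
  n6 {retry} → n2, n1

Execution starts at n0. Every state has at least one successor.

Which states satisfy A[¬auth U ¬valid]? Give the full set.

{n0, n1, n5, n6}

States satisfying ¬auth: {n0, n1, n5, n6}.
States satisfying ¬valid: {n0, n1, n5, n6}.
States satisfying A[¬auth U ¬valid]: {n0, n1, n5, n6}.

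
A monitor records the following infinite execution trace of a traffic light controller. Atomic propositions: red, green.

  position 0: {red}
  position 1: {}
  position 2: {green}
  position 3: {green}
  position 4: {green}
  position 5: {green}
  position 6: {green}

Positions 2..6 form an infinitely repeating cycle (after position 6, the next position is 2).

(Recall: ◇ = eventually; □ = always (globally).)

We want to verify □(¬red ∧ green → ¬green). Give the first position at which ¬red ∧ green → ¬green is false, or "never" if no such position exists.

Check ¬red ∧ green → ¬green at each position in order: 0 ✓, 1 ✓.
At position 2 the labels are {green}, so ¬red ∧ green → ¬green is false there. This is the first violation.

2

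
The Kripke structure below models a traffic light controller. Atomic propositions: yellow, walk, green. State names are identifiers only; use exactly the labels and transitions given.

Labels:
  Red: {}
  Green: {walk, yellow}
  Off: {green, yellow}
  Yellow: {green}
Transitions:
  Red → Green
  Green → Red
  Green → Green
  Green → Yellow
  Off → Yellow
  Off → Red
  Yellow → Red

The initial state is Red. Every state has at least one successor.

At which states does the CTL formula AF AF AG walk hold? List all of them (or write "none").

none

States satisfying AF AG walk: ∅.
States satisfying AF AF AG walk: ∅.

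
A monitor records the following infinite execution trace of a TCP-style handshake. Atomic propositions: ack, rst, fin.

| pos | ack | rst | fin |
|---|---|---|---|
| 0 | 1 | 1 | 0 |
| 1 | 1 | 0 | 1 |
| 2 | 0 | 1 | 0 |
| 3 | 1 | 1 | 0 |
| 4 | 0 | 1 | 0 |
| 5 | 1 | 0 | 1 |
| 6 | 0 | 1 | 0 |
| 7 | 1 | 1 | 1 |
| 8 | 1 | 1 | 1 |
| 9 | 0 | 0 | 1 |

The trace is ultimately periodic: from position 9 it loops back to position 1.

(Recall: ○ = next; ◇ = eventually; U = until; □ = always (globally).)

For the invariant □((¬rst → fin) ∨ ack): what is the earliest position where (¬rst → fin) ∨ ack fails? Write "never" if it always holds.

(¬rst → fin) ∨ ack holds at every position 0..9, and those are all the positions the trace ever visits, so the invariant □((¬rst → fin) ∨ ack) is never violated.

never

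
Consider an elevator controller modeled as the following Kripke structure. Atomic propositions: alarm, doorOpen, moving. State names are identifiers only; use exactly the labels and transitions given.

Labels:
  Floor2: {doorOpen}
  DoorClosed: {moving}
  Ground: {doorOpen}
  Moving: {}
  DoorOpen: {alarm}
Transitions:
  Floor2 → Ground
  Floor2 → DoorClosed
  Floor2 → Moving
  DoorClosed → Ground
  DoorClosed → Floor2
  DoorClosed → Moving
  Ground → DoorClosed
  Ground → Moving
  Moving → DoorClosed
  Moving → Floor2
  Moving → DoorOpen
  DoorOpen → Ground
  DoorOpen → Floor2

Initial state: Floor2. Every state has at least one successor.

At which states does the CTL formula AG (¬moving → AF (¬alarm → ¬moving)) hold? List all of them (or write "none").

{Floor2, DoorClosed, Ground, Moving, DoorOpen}

States satisfying ¬moving → AF (¬alarm → ¬moving): {Floor2, DoorClosed, Ground, Moving, DoorOpen}.
States satisfying AG (¬moving → AF (¬alarm → ¬moving)): {Floor2, DoorClosed, Ground, Moving, DoorOpen}.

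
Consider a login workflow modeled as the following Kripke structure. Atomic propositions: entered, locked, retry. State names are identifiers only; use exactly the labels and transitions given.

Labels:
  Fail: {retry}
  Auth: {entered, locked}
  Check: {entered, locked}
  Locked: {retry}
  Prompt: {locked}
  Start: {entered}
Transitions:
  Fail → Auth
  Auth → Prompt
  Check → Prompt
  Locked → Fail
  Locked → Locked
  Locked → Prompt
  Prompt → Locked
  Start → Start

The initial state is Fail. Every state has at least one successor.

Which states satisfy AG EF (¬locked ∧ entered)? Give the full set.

States satisfying EF (¬locked ∧ entered): {Start}.
States satisfying AG EF (¬locked ∧ entered): {Start}.

{Start}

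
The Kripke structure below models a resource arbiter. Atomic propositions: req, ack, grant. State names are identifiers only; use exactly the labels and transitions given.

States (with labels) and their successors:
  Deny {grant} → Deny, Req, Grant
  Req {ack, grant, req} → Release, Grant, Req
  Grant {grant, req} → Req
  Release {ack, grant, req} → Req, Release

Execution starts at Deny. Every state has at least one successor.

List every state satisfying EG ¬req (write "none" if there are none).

{Deny}

States satisfying ¬req: {Deny}.
States satisfying EG ¬req: {Deny}.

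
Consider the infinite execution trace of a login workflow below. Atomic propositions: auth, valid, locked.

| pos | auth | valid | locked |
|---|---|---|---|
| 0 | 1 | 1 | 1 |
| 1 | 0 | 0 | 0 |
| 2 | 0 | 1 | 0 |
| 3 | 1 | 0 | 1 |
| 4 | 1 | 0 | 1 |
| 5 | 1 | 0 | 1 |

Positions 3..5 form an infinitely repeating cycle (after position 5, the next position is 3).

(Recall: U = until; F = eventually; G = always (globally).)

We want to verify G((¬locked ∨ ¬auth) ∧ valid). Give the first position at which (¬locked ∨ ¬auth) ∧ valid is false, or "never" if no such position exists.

0

At position 0 the labels are {auth, locked, valid}, so (¬locked ∨ ¬auth) ∧ valid is false there. This is the first violation.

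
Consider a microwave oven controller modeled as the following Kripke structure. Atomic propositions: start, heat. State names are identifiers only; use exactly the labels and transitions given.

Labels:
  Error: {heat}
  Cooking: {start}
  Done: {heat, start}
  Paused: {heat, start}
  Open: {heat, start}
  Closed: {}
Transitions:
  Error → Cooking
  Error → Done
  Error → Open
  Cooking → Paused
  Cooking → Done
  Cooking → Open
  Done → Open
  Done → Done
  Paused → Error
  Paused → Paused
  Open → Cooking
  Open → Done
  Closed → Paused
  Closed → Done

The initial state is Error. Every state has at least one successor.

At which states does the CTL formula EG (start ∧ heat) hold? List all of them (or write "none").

States satisfying start ∧ heat: {Done, Paused, Open}.
States satisfying EG (start ∧ heat): {Done, Paused, Open}.

{Done, Paused, Open}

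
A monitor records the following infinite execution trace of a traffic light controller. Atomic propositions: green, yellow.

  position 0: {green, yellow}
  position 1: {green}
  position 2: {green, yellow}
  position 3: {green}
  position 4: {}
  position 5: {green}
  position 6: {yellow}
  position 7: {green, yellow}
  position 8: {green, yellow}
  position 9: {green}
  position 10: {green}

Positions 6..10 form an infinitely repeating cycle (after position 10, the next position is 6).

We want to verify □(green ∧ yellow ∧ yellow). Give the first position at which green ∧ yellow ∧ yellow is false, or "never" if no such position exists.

Check green ∧ yellow ∧ yellow at each position in order: 0 ✓.
At position 1 the labels are {green}, so green ∧ yellow ∧ yellow is false there. This is the first violation.

1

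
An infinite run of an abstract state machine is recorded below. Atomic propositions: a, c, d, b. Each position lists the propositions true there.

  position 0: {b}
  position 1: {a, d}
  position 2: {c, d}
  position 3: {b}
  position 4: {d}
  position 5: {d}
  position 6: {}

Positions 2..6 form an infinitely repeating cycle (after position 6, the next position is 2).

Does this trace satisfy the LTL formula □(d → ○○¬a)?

d → ○○¬a holds at every position 0..6, and those are all positions ever visited, so □(d → ○○¬a) holds.
Positions where d holds: 1, 2, 4, 5.
Check ○○¬a at each: 1→ok, 2→ok, 4→ok, 5→ok.

Satisfied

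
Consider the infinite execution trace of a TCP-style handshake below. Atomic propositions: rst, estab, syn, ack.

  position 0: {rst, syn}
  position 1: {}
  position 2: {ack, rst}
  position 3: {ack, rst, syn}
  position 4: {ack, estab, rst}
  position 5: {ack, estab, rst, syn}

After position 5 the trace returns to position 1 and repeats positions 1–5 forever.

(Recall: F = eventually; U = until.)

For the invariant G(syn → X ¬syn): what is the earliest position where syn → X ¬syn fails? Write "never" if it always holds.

never

syn → X ¬syn holds at every position 0..5, and those are all the positions the trace ever visits, so the invariant G(syn → X ¬syn) is never violated.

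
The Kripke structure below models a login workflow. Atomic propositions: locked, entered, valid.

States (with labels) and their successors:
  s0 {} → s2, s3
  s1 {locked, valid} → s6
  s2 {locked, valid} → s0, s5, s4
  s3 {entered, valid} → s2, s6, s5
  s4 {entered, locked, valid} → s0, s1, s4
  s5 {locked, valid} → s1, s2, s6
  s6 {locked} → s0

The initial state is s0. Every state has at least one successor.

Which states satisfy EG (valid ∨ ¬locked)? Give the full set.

States satisfying valid ∨ ¬locked: {s0, s1, s2, s3, s4, s5}.
States satisfying EG (valid ∨ ¬locked): {s0, s2, s3, s4, s5}.

{s0, s2, s3, s4, s5}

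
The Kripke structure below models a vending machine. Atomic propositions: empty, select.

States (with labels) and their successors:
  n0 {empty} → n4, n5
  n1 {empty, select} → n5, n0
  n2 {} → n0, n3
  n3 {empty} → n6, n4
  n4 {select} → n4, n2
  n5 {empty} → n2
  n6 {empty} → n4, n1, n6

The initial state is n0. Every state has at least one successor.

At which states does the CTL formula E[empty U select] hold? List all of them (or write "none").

States satisfying empty: {n0, n1, n3, n5, n6}.
States satisfying select: {n1, n4}.
States satisfying E[empty U select]: {n0, n1, n3, n4, n6}.

{n0, n1, n3, n4, n6}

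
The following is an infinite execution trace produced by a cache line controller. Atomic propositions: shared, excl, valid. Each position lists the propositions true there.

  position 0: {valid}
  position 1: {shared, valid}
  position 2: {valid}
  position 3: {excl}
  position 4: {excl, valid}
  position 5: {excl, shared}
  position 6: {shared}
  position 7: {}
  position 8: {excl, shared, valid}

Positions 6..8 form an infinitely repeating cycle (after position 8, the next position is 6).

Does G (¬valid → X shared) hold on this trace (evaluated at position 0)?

¬valid → X shared must hold at every position from 0 onward. It fails at position 3, so G (¬valid → X shared) is false.
Positions where ¬valid holds: 3, 5, 6, 7.
Check X shared at each: 3→fails, 5→ok, 6→fails, 7→ok.

Does not hold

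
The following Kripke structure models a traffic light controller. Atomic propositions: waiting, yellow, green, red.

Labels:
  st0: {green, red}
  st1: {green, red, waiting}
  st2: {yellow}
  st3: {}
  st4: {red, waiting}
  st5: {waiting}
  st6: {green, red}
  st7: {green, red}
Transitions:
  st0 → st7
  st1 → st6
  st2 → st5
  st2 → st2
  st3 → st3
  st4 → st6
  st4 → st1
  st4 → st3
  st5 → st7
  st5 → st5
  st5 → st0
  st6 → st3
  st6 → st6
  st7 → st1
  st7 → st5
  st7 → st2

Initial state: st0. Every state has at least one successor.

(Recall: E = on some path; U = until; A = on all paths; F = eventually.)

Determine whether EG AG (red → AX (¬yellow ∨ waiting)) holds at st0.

States satisfying AG (red → AX (¬yellow ∨ waiting)): {st1, st3, st4, st6}.
States satisfying EG AG (red → AX (¬yellow ∨ waiting)): {st1, st3, st4, st6}.
No suitable path/successor from st0 witnesses the formula.
st0 ∉ Sat(EG AG (red → AX (¬yellow ∨ waiting))).

Does not hold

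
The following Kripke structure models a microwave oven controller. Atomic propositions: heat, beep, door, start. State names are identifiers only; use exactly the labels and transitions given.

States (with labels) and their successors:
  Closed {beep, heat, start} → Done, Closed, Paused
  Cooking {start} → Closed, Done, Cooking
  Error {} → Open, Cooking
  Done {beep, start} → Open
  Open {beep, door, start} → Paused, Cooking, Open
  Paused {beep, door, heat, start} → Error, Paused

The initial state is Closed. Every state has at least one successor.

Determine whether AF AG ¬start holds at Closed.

States satisfying AG ¬start: ∅.
States satisfying AF AG ¬start: ∅.
There is a path from Closed along which AG ¬start never holds.
Closed ∉ Sat(AF AG ¬start).

No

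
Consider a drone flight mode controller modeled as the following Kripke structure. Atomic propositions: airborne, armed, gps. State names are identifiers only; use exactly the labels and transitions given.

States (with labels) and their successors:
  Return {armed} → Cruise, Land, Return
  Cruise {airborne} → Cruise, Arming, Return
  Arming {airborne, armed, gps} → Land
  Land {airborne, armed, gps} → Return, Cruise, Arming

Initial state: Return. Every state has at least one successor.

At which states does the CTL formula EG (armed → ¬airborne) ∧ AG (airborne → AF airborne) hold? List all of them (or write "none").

States satisfying armed → ¬airborne: {Return, Cruise}.
States satisfying EG (armed → ¬airborne): {Return, Cruise}.
States satisfying airborne → AF airborne: {Return, Cruise, Arming, Land}.
States satisfying AG (airborne → AF airborne): {Return, Cruise, Arming, Land}.
States satisfying EG (armed → ¬airborne) ∧ AG (airborne → AF airborne): {Return, Cruise}.

{Return, Cruise}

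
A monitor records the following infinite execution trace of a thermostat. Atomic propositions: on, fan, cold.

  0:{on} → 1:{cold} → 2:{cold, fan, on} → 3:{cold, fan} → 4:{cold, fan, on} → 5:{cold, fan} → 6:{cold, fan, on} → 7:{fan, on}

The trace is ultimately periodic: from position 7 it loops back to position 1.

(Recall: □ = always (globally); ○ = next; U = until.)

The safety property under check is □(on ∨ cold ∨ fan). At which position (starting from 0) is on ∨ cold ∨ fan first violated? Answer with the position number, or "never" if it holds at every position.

never

on ∨ cold ∨ fan holds at every position 0..7, and those are all the positions the trace ever visits, so the invariant □(on ∨ cold ∨ fan) is never violated.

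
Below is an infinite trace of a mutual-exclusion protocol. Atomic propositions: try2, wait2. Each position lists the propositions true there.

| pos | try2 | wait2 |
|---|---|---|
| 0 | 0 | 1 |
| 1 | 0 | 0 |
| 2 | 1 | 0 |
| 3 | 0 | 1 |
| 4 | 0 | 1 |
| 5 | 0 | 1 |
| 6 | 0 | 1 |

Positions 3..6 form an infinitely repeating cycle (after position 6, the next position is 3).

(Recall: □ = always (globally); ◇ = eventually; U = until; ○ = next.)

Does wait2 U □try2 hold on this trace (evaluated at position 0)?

Walking from position 0: at position 1, □try2 has not yet held and wait2 fails, so wait2 U □try2 is false.

Does not hold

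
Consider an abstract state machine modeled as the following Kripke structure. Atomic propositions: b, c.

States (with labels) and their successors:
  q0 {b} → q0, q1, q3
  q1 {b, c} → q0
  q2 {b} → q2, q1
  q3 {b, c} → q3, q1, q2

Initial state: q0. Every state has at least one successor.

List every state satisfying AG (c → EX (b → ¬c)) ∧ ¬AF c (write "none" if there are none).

States satisfying c → EX (b → ¬c): {q0, q1, q2, q3}.
States satisfying AG (c → EX (b → ¬c)): {q0, q1, q2, q3}.
States satisfying c: {q1, q3}.
States satisfying AF c: {q1, q3}.
States satisfying ¬AF c: {q0, q2}.
States satisfying AG (c → EX (b → ¬c)) ∧ ¬AF c: {q0, q2}.

{q0, q2}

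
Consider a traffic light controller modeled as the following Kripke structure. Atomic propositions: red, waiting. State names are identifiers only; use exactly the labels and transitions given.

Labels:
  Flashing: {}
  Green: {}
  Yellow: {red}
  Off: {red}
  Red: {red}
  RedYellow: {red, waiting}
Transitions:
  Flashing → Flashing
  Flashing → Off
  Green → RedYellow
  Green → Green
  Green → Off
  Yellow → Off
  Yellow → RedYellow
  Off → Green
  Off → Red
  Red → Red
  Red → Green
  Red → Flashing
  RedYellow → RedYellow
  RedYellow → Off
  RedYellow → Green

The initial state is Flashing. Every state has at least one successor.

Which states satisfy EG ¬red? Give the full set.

States satisfying ¬red: {Flashing, Green}.
States satisfying EG ¬red: {Flashing, Green}.

{Flashing, Green}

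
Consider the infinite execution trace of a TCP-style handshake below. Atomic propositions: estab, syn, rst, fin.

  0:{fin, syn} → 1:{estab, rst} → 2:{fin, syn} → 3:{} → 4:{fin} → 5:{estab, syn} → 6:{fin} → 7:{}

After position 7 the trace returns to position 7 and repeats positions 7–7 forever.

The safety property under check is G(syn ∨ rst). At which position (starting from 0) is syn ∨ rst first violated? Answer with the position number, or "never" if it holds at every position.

Check syn ∨ rst at each position in order: 0 ✓, 1 ✓, 2 ✓.
At position 3 the labels are {}, so syn ∨ rst is false there. This is the first violation.

3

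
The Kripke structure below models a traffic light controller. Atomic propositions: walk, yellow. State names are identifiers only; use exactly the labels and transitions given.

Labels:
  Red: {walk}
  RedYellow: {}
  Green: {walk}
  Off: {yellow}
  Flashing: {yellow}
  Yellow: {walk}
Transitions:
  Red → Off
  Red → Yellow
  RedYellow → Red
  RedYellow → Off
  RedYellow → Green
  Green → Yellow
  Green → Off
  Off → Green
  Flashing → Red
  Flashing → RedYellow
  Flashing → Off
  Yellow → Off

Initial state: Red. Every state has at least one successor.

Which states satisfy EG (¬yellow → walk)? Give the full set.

{Red, Green, Off, Flashing, Yellow}

States satisfying ¬yellow → walk: {Red, Green, Off, Flashing, Yellow}.
States satisfying EG (¬yellow → walk): {Red, Green, Off, Flashing, Yellow}.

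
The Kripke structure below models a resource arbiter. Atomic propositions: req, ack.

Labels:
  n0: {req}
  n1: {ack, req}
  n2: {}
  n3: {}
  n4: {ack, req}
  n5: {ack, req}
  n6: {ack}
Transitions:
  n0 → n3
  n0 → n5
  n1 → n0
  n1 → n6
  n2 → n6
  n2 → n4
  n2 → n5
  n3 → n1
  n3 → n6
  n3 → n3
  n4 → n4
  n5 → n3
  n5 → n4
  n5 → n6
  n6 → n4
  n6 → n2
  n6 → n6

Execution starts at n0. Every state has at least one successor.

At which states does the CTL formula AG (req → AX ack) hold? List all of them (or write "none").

States satisfying req → AX ack: {n2, n3, n4, n6}.
States satisfying AG (req → AX ack): {n4}.

{n4}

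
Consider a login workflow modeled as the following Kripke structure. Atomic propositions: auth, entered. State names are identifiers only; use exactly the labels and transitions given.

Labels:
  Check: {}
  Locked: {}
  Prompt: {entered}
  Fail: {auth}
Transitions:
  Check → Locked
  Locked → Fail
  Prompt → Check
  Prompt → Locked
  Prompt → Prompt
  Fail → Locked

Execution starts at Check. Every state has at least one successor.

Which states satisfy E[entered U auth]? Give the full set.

{Fail}

States satisfying entered: {Prompt}.
States satisfying auth: {Fail}.
States satisfying E[entered U auth]: {Fail}.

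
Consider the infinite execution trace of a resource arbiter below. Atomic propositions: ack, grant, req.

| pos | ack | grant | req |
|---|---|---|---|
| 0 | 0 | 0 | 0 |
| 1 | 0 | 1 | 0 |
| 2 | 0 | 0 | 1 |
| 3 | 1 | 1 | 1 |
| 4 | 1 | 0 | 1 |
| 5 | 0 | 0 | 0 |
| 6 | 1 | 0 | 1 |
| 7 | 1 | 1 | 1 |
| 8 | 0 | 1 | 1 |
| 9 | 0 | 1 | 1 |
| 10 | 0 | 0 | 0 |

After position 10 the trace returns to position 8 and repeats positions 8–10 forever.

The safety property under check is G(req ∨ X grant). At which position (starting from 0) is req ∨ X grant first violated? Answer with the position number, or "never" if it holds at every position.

1

Check req ∨ X grant at each position in order: 0 ✓.
At position 1 the labels are {grant} and the next position 2 has {req}, so req ∨ X grant is false there. This is the first violation.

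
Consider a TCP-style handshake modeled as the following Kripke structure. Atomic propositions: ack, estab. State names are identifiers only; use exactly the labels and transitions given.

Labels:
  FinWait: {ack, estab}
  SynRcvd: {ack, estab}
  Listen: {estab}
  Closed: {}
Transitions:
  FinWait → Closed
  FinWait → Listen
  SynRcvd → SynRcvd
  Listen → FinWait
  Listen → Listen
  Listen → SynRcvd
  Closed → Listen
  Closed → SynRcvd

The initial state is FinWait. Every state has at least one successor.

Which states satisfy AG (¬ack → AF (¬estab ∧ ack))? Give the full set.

{SynRcvd}

States satisfying ¬ack → AF (¬estab ∧ ack): {FinWait, SynRcvd}.
States satisfying AG (¬ack → AF (¬estab ∧ ack)): {SynRcvd}.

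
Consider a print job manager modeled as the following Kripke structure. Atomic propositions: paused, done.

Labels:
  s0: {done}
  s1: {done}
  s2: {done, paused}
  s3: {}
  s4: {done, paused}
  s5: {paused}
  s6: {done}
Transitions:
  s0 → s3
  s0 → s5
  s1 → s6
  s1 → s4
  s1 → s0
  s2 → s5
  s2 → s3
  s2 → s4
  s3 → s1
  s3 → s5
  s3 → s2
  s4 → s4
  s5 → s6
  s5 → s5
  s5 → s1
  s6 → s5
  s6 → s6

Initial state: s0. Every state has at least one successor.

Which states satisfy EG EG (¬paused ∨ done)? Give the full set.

{s0, s1, s2, s3, s4, s6}

States satisfying EG (¬paused ∨ done): {s0, s1, s2, s3, s4, s6}.
States satisfying EG EG (¬paused ∨ done): {s0, s1, s2, s3, s4, s6}.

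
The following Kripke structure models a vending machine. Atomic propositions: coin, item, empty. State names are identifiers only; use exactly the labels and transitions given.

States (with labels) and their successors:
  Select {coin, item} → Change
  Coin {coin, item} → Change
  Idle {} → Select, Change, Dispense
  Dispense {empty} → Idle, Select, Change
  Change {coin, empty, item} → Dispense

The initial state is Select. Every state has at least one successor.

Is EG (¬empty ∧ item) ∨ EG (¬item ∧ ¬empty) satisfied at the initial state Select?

Violated

States satisfying ¬empty ∧ item: {Select, Coin}.
States satisfying EG (¬empty ∧ item): ∅.
States satisfying ¬item ∧ ¬empty: {Idle}.
States satisfying EG (¬item ∧ ¬empty): ∅.
States satisfying EG (¬empty ∧ item) ∨ EG (¬item ∧ ¬empty): ∅.
Select ∉ Sat(EG (¬empty ∧ item) ∨ EG (¬item ∧ ¬empty)).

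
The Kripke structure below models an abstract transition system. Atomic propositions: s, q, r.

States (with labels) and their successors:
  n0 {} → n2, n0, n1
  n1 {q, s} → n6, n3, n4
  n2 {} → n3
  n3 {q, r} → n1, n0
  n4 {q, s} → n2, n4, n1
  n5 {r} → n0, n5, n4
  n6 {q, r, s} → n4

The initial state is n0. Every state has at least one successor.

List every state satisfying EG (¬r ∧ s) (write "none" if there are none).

{n1, n4}

States satisfying ¬r ∧ s: {n1, n4}.
States satisfying EG (¬r ∧ s): {n1, n4}.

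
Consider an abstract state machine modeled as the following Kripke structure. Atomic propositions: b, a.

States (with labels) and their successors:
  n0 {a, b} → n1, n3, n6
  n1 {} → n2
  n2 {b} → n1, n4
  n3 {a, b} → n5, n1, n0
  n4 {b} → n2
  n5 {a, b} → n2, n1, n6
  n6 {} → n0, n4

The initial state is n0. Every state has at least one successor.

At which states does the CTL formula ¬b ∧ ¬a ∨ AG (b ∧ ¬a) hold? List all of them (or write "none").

{n1, n6}

States satisfying ¬b: {n1, n6}.
States satisfying ¬a: {n1, n2, n4, n6}.
States satisfying ¬b ∧ ¬a: {n1, n6}.
States satisfying b ∧ ¬a: {n2, n4}.
States satisfying AG (b ∧ ¬a): ∅.
States satisfying ¬b ∧ ¬a ∨ AG (b ∧ ¬a): {n1, n6}.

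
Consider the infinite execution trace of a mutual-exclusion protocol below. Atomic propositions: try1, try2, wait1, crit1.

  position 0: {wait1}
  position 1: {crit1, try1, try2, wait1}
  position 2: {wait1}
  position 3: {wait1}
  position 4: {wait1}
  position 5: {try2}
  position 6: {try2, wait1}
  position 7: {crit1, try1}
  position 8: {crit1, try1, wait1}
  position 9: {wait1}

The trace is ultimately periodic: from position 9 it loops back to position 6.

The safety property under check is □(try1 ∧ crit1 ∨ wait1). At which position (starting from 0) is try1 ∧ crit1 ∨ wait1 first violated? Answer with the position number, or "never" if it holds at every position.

5

Check try1 ∧ crit1 ∨ wait1 at each position in order: 0 ✓, 1 ✓, 2 ✓, 3 ✓, 4 ✓.
At position 5 the labels are {try2}, so try1 ∧ crit1 ∨ wait1 is false there. This is the first violation.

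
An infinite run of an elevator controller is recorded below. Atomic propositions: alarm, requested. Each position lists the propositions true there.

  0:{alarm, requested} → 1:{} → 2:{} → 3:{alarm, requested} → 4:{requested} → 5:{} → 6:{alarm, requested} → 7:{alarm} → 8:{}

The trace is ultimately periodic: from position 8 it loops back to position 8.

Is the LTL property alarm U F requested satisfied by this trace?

Holds

Walking from position 0: F requested first holds at position 0, and alarm holds at every earlier position along the way, so alarm U F requested holds.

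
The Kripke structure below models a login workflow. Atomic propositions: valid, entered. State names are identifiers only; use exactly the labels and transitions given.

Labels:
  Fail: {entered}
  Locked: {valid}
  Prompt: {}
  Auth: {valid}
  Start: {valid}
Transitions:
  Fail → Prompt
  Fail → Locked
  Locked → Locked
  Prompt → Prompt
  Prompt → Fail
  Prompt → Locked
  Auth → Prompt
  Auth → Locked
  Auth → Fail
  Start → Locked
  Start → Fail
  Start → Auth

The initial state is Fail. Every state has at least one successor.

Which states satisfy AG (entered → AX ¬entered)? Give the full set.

States satisfying entered → AX ¬entered: {Fail, Locked, Prompt, Auth, Start}.
States satisfying AG (entered → AX ¬entered): {Fail, Locked, Prompt, Auth, Start}.

{Fail, Locked, Prompt, Auth, Start}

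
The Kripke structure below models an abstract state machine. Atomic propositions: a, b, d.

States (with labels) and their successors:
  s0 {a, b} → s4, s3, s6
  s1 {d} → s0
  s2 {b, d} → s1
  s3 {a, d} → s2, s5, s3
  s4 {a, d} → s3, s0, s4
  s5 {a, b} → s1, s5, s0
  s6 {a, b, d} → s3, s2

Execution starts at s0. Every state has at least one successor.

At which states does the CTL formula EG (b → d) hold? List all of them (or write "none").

States satisfying b → d: {s1, s2, s3, s4, s6}.
States satisfying EG (b → d): {s3, s4, s6}.

{s3, s4, s6}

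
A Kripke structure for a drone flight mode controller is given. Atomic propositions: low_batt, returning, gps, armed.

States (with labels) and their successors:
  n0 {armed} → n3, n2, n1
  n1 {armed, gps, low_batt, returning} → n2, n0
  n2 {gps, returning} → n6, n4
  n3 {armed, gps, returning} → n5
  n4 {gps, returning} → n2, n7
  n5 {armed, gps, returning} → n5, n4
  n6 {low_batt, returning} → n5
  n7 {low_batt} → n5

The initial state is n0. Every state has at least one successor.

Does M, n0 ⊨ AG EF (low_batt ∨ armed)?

Holds

States satisfying EF (low_batt ∨ armed): {n0, n1, n2, n3, n4, n5, n6, n7}.
States satisfying AG EF (low_batt ∨ armed): {n0, n1, n2, n3, n4, n5, n6, n7}.
Every state reachable from n0 satisfies EF (low_batt ∨ armed).
n0 ∈ Sat(AG EF (low_batt ∨ armed)).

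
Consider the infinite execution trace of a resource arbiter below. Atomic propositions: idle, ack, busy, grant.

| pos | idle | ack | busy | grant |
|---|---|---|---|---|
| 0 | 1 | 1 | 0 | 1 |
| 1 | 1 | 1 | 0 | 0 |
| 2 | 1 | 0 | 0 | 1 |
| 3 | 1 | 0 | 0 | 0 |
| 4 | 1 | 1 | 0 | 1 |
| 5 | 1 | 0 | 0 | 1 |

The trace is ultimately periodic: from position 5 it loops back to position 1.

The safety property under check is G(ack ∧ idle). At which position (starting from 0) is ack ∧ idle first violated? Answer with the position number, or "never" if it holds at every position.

2

Check ack ∧ idle at each position in order: 0 ✓, 1 ✓.
At position 2 the labels are {grant, idle}, so ack ∧ idle is false there. This is the first violation.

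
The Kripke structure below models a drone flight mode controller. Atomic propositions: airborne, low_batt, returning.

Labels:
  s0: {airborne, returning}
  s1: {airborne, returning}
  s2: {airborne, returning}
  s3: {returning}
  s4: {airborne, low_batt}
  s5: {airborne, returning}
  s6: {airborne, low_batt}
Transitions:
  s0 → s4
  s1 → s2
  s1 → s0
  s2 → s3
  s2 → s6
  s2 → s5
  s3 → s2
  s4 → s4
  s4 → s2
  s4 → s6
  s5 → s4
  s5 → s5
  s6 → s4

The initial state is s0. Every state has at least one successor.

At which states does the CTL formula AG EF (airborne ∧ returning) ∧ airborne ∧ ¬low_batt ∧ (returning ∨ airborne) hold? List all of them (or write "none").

{s0, s1, s2, s5}

States satisfying EF (airborne ∧ returning): {s0, s1, s2, s3, s4, s5, s6}.
States satisfying AG EF (airborne ∧ returning): {s0, s1, s2, s3, s4, s5, s6}.
States satisfying ¬low_batt: {s0, s1, s2, s3, s5}.
States satisfying airborne ∧ ¬low_batt: {s0, s1, s2, s5}.
States satisfying returning ∨ airborne: {s0, s1, s2, s3, s4, s5, s6}.
States satisfying airborne ∧ ¬low_batt ∧ (returning ∨ airborne): {s0, s1, s2, s5}.
States satisfying AG EF (airborne ∧ returning) ∧ airborne ∧ ¬low_batt ∧ (returning ∨ airborne): {s0, s1, s2, s5}.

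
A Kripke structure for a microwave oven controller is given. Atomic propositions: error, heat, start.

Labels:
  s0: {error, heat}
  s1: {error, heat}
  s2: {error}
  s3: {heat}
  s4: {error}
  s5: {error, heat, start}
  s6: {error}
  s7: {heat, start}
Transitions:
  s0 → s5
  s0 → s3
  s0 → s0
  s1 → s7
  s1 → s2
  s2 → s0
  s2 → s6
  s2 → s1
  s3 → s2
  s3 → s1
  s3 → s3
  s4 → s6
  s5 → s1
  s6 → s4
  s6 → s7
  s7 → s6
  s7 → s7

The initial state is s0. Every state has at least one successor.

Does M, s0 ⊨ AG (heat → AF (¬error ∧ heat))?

States satisfying heat → AF (¬error ∧ heat): {s2, s3, s4, s6, s7}.
States satisfying AG (heat → AF (¬error ∧ heat)): {s4, s6, s7}.
s0 is reachable from s0 and violates heat → AF (¬error ∧ heat), so AG fails at s0.
s0 ∉ Sat(AG (heat → AF (¬error ∧ heat))).

No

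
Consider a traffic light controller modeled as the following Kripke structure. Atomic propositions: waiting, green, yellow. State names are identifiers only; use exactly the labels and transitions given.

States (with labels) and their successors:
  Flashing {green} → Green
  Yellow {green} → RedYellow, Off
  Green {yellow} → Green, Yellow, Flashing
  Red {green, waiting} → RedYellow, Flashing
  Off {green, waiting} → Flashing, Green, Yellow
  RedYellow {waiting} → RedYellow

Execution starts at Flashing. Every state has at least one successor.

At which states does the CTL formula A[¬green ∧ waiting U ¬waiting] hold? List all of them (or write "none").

{Flashing, Yellow, Green}

States satisfying ¬green ∧ waiting: {RedYellow}.
States satisfying ¬waiting: {Flashing, Yellow, Green}.
States satisfying A[¬green ∧ waiting U ¬waiting]: {Flashing, Yellow, Green}.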